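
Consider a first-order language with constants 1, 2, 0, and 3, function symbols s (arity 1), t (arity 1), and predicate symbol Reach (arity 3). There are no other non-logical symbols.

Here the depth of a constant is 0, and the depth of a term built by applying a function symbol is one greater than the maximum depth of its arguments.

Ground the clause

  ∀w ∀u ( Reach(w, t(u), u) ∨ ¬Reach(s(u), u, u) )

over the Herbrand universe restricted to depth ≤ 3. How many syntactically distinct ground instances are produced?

3600

Ground terms of depth ≤ 3:
  If N_k denotes the number of depth-≤k ground terms, the 4 constants give N_0 = 4, and each function symbol of arity r contributes N_{k-1}^r new terms at level k: N_k = 4 + N_{k-1} + N_{k-1}.
  N_0 = 4
  N_1 = 4 + 4 + 4 = 12
  N_2 = 4 + 12 + 12 = 28
  N_3 = 4 + 28 + 28 = 60
So there are 60 ground terms available for substitution.
The clause has 2 distinct variables (w, u), each appearing in the body. In the free term algebra distinct substitutions yield syntactically distinct ground instances.
Number of ground instances = 60^2 = 3600.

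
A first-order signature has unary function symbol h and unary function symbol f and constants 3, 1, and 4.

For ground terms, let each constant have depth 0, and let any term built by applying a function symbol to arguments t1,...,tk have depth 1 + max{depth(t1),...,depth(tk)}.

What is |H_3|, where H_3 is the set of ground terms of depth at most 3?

Let N_k = |{terms of depth ≤ k}|. Then N_0 = 3 and N_k = 3 + N_{k-1} + N_{k-1} for k ≥ 1 (one summand per function symbol, arity giving the exponent).
N_0 = 3
N_1 = 3 + 3 + 3 = 9
N_2 = 3 + 9 + 9 = 21
N_3 = 3 + 21 + 21 = 45

45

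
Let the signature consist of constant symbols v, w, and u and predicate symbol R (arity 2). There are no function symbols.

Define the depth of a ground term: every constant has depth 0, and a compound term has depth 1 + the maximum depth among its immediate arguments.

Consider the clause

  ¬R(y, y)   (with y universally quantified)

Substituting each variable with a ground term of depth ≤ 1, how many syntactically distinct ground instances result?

Ground terms of depth ≤ 1:
  With no function symbols every ground term is a constant, so there are exactly 3 ground terms at every depth bound.
  N_0 = 3
  N_1 = 3
So there are 3 ground terms available for substitution.
There is 1 variable to instantiate (y),  occurring in at least one literal, so different choices give different ground instances.
Number of ground instances = 3.

3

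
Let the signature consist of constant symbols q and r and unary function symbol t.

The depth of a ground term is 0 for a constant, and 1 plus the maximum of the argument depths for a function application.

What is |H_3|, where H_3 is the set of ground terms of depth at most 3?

8

Count level by level. With function symbols t/1, the terms of depth ≤ k are the 2 constants together with each function applied to depth-≤(k−1) tuples, so N_k = 2 + N_{k-1}.
N_0 = 2
N_1 = 2 + 2 = 4
N_2 = 2 + 4 = 6
N_3 = 2 + 6 = 8
Explicitly: q, r, t(q), t(r), t(t(q)), t(t(r)), t(t(t(q))), t(t(t(r))).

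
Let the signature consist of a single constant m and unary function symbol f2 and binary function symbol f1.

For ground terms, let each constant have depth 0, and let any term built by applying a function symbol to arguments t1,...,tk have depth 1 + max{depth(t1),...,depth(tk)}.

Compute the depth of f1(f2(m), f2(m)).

depth(f2(m)) = 1 + depth(m) = 1 + 0 = 1
depth(f1(f2(m), f2(m))) = 1 + max(1, 1) = 2

2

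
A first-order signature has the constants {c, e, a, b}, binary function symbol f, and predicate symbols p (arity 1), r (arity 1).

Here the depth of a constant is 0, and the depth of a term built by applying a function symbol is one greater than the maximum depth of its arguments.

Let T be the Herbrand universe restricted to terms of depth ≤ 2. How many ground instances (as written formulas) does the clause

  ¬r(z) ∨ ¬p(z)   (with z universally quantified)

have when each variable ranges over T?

404

Ground terms of depth ≤ 2:
  Let N_k count ground terms of depth at most k. Each non-constant term of depth ≤ k is some function symbol applied to depth-≤(k−1) arguments, giving N_k = 4 + N_{k-1}^2.
  N_0 = 4
  N_1 = 4 + 4^2 = 20
  N_2 = 4 + 20^2 = 404
So there are 404 ground terms available for substitution.
The body mentions the single quantified variable z; since ground terms form a free algebra, no two substitutions collapse to the same formula.
Number of ground instances = 404.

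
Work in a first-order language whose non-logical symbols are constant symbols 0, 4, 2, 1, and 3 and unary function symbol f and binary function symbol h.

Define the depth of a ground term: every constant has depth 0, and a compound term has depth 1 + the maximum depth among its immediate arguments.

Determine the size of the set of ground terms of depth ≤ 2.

Write N_k for the number of ground terms of depth ≤ k. A term of depth ≤ k is either a constant or a function symbol applied to arguments of depth ≤ k−1, so N_k = 5 + N_{k-1} + N_{k-1}^2.
N_0 = 5
N_1 = 5 + 5 + 5^2 = 35
N_2 = 5 + 35 + 35^2 = 1265

1265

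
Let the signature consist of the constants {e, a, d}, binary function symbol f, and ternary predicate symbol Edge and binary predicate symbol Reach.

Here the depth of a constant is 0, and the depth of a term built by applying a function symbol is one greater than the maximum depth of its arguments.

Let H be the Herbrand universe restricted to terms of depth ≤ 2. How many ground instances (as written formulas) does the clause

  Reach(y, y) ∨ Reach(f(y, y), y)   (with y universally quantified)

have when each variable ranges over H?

Ground terms of depth ≤ 2:
  Let N_k count ground terms of depth at most k. Each non-constant term of depth ≤ k is some function symbol applied to depth-≤(k−1) arguments, giving N_k = 3 + N_{k-1}^2.
  N_0 = 3
  N_1 = 3 + 3^2 = 12
  N_2 = 3 + 12^2 = 147
So there are 147 ground terms available for substitution.
The variable y ranges independently over the available ground terms, and distinct assignments produce distinct instances.
Number of ground instances = 147.

147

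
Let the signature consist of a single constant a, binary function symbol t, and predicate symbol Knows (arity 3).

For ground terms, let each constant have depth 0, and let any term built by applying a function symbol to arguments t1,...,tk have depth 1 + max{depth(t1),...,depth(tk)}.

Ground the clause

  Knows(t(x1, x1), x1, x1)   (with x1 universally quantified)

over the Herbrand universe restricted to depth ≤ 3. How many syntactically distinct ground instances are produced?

26

Ground terms of depth ≤ 3:
  Write N_k for the number of ground terms of depth ≤ k. A term of depth ≤ k is either a constant or a function symbol applied to arguments of depth ≤ k−1, so N_k = 1 + N_{k-1}^2.
  N_0 = 1
  N_1 = 1 + 1^2 = 2
  N_2 = 1 + 2^2 = 5
  N_3 = 1 + 5^2 = 26
So there are 26 ground terms available for substitution.
The body mentions the single quantified variable x1; since ground terms form a free algebra, no two substitutions collapse to the same formula.
Number of ground instances = 26.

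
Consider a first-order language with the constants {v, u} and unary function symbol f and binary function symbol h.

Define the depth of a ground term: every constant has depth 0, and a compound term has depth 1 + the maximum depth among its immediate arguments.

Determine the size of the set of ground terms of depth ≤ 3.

5552

Count level by level. With function symbols f/1, h/2, the terms of depth ≤ k are the 2 constants together with each function applied to depth-≤(k−1) tuples, so N_k = 2 + N_{k-1} + N_{k-1}^2.
N_0 = 2
N_1 = 2 + 2 + 2^2 = 8
N_2 = 2 + 8 + 8^2 = 74
N_3 = 2 + 74 + 74^2 = 5552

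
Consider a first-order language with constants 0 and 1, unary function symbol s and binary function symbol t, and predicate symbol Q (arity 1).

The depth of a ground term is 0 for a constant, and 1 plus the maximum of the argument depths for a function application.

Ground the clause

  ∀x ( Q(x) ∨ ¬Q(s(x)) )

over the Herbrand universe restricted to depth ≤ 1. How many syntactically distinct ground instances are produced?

8

Ground terms of depth ≤ 1:
  Count level by level. With function symbols s/1, t/2, the terms of depth ≤ k are the 2 constants together with each function applied to depth-≤(k−1) tuples, so N_k = 2 + N_{k-1} + N_{k-1}^2.
  N_0 = 2
  N_1 = 2 + 2 + 2^2 = 8
  Explicitly: 0, 1, s(0), s(1), t(0, 0), t(0, 1), t(1, 0), t(1, 1).
So there are 8 ground terms available for substitution.
The body mentions the single quantified variable x; since ground terms form a free algebra, no two substitutions collapse to the same formula.
Number of ground instances = 8.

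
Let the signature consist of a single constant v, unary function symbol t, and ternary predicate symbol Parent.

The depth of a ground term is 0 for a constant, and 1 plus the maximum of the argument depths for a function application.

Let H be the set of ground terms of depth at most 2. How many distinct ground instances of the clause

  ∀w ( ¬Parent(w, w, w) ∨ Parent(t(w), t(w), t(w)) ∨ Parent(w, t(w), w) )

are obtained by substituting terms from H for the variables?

Ground terms of depth ≤ 2:
  Write N_k for the number of ground terms of depth ≤ k. A term of depth ≤ k is either a constant or a function symbol applied to arguments of depth ≤ k−1, so N_k = 1 + N_{k-1}.
  N_0 = 1
  N_1 = 1 + 1 = 2
  N_2 = 1 + 2 = 3
So there are 3 ground terms available for substitution.
The variable w ranges independently over the available ground terms, and distinct assignments produce distinct instances.
Number of ground instances = 3.

3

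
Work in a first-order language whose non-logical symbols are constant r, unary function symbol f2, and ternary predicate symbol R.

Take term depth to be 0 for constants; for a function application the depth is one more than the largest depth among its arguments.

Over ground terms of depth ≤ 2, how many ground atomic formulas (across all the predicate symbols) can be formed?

27

First count ground terms of depth ≤ 2.
Write N_k for the number of ground terms of depth ≤ k. A term of depth ≤ k is either a constant or a function symbol applied to arguments of depth ≤ k−1, so N_k = 1 + N_{k-1}.
N_0 = 1
N_1 = 1 + 1 = 2
N_2 = 1 + 2 = 3
So |H| = 3.
Each predicate of arity r yields |H|^r ground atoms (one per choice of an r-tuple from H):
  R: 3^3 = 27
Total ground atoms: 27.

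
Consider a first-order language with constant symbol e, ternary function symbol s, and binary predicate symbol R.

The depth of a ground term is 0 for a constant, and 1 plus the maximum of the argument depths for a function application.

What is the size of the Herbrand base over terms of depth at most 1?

First count ground terms of depth ≤ 1.
Let N_k count ground terms of depth at most k. Each non-constant term of depth ≤ k is some function symbol applied to depth-≤(k−1) arguments, giving N_k = 1 + N_{k-1}^3.
N_0 = 1
N_1 = 1 + 1^3 = 2
Explicitly: e, s(e, e, e).
So |H| = 2.
A ground atom is a predicate applied to a tuple of terms from H, so the count is the sum over predicates of |H|^arity:
  R: 2^2 = 4
Total ground atoms: 4.

4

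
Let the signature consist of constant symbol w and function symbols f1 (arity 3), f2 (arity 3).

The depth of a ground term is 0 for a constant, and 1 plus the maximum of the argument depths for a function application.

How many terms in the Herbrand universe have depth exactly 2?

Let N_k count ground terms of depth at most k. Each non-constant term of depth ≤ k is some function symbol applied to depth-≤(k−1) arguments, giving N_k = 1 + N_{k-1}^3 + N_{k-1}^3.
N_0 = 1
N_1 = 1 + 1^3 + 1^3 = 3
N_2 = 1 + 3^3 + 3^3 = 55
Terms of depth exactly 2: N_2 − N_1 = 55 − 3 = 52.

52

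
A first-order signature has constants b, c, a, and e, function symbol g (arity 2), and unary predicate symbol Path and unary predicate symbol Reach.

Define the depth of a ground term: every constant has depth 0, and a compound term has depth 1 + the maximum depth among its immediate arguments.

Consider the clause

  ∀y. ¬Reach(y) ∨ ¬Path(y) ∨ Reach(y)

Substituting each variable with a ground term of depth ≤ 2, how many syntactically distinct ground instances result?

404

Ground terms of depth ≤ 2:
  Let N_k = |{terms of depth ≤ k}|. Then N_0 = 4 and N_k = 4 + N_{k-1}^2 for k ≥ 1 (one summand per function symbol, arity giving the exponent).
  N_0 = 4
  N_1 = 4 + 4^2 = 20
  N_2 = 4 + 20^2 = 404
So there are 404 ground terms available for substitution.
There is 1 variable to instantiate (y),  occurring in at least one literal, so different choices give different ground instances.
Number of ground instances = 404.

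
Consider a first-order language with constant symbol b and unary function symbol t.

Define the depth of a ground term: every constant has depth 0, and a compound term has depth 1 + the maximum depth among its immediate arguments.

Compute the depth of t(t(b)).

depth(t(b)) = 1 + depth(b) = 1 + 0 = 1
depth(t(t(b))) = 1 + depth(t(b)) = 1 + 1 = 2

2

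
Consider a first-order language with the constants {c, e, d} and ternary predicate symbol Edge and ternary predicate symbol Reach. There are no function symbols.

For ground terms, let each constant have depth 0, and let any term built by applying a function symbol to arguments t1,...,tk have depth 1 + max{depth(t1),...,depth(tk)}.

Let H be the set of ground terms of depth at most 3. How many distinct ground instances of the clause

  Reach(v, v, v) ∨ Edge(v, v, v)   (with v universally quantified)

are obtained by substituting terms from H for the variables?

Ground terms of depth ≤ 3:
  With no function symbols every ground term is a constant, so there are exactly 3 ground terms at every depth bound.
  N_0 = 3
  N_1 = 3
  N_2 = 3
  N_3 = 3
  Explicitly: c, e, d.
So there are 3 ground terms available for substitution.
The variable v ranges independently over the available ground terms, and distinct assignments produce distinct instances.
Number of ground instances = 3.

3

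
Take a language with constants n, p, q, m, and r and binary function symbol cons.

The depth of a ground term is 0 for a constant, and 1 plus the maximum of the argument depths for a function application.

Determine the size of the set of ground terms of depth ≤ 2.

If N_k denotes the number of depth-≤k ground terms, the 5 constants give N_0 = 5, and each function symbol of arity r contributes N_{k-1}^r new terms at level k: N_k = 5 + N_{k-1}^2.
N_0 = 5
N_1 = 5 + 5^2 = 30
N_2 = 5 + 30^2 = 905

905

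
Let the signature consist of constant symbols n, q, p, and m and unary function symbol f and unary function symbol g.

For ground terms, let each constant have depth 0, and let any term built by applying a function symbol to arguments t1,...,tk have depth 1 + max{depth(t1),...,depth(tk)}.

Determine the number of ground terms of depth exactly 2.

16

Let N_k = |{terms of depth ≤ k}|. Then N_0 = 4 and N_k = 4 + N_{k-1} + N_{k-1} for k ≥ 1 (one summand per function symbol, arity giving the exponent).
N_0 = 4
N_1 = 4 + 4 + 4 = 12
N_2 = 4 + 12 + 12 = 28
Terms of depth exactly 2: N_2 − N_1 = 28 − 12 = 16.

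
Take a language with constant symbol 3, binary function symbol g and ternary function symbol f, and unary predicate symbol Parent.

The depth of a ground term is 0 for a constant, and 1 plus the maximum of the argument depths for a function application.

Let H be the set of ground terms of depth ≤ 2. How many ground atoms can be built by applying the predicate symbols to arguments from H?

37

First count ground terms of depth ≤ 2.
If N_k denotes the number of depth-≤k ground terms, the 1 constant gives N_0 = 1, and each function symbol of arity r contributes N_{k-1}^r new terms at level k: N_k = 1 + N_{k-1}^2 + N_{k-1}^3.
N_0 = 1
N_1 = 1 + 1^2 + 1^3 = 3
N_2 = 1 + 3^2 + 3^3 = 37
So |H| = 37.
Ground atoms are formed by filling each argument slot of a predicate with a term from H, so an r-ary predicate gives |H|^r atoms:
  Parent: 37
Total ground atoms: 37.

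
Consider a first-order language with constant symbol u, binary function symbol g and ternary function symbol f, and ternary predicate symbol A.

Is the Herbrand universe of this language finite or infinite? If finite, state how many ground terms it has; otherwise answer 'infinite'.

infinite

The signature has at least one function symbol (g, arity 2) and at least one constant (u).
Iterating g gives infinitely many distinct ground terms: u, g(u, u), g(g(u, u), g(u, u)), ...
So the Herbrand universe is infinite.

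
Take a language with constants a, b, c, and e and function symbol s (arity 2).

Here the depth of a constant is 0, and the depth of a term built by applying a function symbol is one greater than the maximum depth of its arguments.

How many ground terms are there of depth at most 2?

404

Let N_k = |{terms of depth ≤ k}|. Then N_0 = 4 and N_k = 4 + N_{k-1}^2 for k ≥ 1 (one summand per function symbol, arity giving the exponent).
N_0 = 4
N_1 = 4 + 4^2 = 20
N_2 = 4 + 20^2 = 404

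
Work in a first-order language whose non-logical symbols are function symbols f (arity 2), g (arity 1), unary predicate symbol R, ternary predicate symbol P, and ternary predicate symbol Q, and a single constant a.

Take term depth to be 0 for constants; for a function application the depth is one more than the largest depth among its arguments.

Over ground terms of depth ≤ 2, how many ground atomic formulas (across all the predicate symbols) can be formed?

4407

First count ground terms of depth ≤ 2.
Write N_k for the number of ground terms of depth ≤ k. A term of depth ≤ k is either a constant or a function symbol applied to arguments of depth ≤ k−1, so N_k = 1 + N_{k-1}^2 + N_{k-1}.
N_0 = 1
N_1 = 1 + 1^2 + 1 = 3
N_2 = 1 + 3^2 + 3 = 13
So |H| = 13.
For each predicate symbol, the number of ground atoms is |H| raised to its arity; summing:
  R: 13;  P: 13^3 = 2197;  Q: 13^3 = 2197
Total ground atoms: 13 + 2197 + 2197 = 4407.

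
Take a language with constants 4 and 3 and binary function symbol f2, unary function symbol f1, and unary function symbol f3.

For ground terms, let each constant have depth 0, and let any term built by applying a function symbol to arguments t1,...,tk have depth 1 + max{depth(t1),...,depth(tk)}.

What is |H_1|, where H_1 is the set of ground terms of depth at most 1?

10

If N_k denotes the number of depth-≤k ground terms, the 2 constants give N_0 = 2, and each function symbol of arity r contributes N_{k-1}^r new terms at level k: N_k = 2 + N_{k-1}^2 + N_{k-1} + N_{k-1}.
N_0 = 2
N_1 = 2 + 2^2 + 2 + 2 = 10
Explicitly: 4, 3, f2(4, 4), f2(4, 3), f2(3, 4), f2(3, 3), f1(4), f1(3), f3(4), f3(3).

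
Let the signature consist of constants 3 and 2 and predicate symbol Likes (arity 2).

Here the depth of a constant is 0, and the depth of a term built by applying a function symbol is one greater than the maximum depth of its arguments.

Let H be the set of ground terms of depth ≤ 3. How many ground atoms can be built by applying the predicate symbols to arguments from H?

First count ground terms of depth ≤ 3.
With no function symbols every ground term is a constant, so there are exactly 2 ground terms at every depth bound.
N_0 = 2
N_1 = 2
N_2 = 2
N_3 = 2
Explicitly: 3, 2.
So |H| = 2.
For each predicate symbol, the number of ground atoms is |H| raised to its arity; summing:
  Likes: 2^2 = 4
Total ground atoms: 4.

4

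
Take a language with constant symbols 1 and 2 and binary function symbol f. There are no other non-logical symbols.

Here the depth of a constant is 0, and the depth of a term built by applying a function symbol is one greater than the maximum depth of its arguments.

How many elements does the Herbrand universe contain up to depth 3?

1446

Count level by level. With function symbols f/2, the terms of depth ≤ k are the 2 constants together with each function applied to depth-≤(k−1) tuples, so N_k = 2 + N_{k-1}^2.
N_0 = 2
N_1 = 2 + 2^2 = 6
N_2 = 2 + 6^2 = 38
N_3 = 2 + 38^2 = 1446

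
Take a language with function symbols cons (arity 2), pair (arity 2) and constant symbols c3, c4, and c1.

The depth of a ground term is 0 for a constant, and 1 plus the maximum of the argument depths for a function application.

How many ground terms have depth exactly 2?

864

Let N_k = |{terms of depth ≤ k}|. Then N_0 = 3 and N_k = 3 + N_{k-1}^2 + N_{k-1}^2 for k ≥ 1 (one summand per function symbol, arity giving the exponent).
N_0 = 3
N_1 = 3 + 3^2 + 3^2 = 21
N_2 = 3 + 21^2 + 21^2 = 885
Terms of depth exactly 2: N_2 − N_1 = 885 − 21 = 864.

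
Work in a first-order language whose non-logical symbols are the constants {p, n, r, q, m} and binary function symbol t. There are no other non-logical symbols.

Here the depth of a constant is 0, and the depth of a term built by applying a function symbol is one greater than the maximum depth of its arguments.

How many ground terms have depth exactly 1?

Let N_k count ground terms of depth at most k. Each non-constant term of depth ≤ k is some function symbol applied to depth-≤(k−1) arguments, giving N_k = 5 + N_{k-1}^2.
N_0 = 5
N_1 = 5 + 5^2 = 30
Terms of depth exactly 1: N_1 − N_0 = 30 − 5 = 25.

25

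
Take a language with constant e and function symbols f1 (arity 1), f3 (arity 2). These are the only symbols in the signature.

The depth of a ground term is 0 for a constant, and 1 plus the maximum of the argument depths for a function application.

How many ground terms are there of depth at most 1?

Count level by level. With function symbols f1/1, f3/2, the terms of depth ≤ k are the 1 constant together with each function applied to depth-≤(k−1) tuples, so N_k = 1 + N_{k-1} + N_{k-1}^2.
N_0 = 1
N_1 = 1 + 1 + 1^2 = 3

3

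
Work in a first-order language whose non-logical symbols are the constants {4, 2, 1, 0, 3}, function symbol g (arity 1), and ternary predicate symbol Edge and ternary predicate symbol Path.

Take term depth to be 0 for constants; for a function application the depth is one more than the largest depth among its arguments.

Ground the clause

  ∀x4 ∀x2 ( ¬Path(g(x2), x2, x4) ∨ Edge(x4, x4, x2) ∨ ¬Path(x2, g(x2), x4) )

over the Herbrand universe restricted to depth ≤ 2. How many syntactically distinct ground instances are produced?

Ground terms of depth ≤ 2:
  If N_k denotes the number of depth-≤k ground terms, the 5 constants give N_0 = 5, and each function symbol of arity r contributes N_{k-1}^r new terms at level k: N_k = 5 + N_{k-1}.
  N_0 = 5
  N_1 = 5 + 5 = 10
  N_2 = 5 + 10 = 15
So there are 15 ground terms available for substitution.
The clause has 2 distinct variables (x4, x2), each appearing in the body. In the free term algebra distinct substitutions yield syntactically distinct ground instances.
Number of ground instances = 15^2 = 225.

225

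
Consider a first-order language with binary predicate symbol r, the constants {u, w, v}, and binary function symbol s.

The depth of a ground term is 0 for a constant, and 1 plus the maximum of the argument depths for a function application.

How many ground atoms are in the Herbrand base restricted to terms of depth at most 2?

21609

First count ground terms of depth ≤ 2.
Let N_k = |{terms of depth ≤ k}|. Then N_0 = 3 and N_k = 3 + N_{k-1}^2 for k ≥ 1 (one summand per function symbol, arity giving the exponent).
N_0 = 3
N_1 = 3 + 3^2 = 12
N_2 = 3 + 12^2 = 147
So |H| = 147.
Ground atoms are formed by filling each argument slot of a predicate with a term from H, so an r-ary predicate gives |H|^r atoms:
  r: 147^2 = 21609
Total ground atoms: 21609.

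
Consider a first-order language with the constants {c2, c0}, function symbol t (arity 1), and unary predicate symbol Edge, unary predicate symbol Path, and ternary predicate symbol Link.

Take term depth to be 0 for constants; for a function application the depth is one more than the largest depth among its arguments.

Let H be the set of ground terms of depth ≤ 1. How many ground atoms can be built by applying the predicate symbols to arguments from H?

First count ground terms of depth ≤ 1.
Write N_k for the number of ground terms of depth ≤ k. A term of depth ≤ k is either a constant or a function symbol applied to arguments of depth ≤ k−1, so N_k = 2 + N_{k-1}.
N_0 = 2
N_1 = 2 + 2 = 4
Explicitly: c2, c0, t(c2), t(c0).
So |H| = 4.
For each predicate symbol, the number of ground atoms is |H| raised to its arity; summing:
  Edge: 4;  Path: 4;  Link: 4^3 = 64
Total ground atoms: 4 + 4 + 64 = 72.

72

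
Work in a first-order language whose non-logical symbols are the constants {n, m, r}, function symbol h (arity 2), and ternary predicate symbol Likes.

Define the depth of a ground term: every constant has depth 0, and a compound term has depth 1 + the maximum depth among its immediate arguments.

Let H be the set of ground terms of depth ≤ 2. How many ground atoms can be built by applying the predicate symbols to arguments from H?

First count ground terms of depth ≤ 2.
Count level by level. With function symbols h/2, the terms of depth ≤ k are the 3 constants together with each function applied to depth-≤(k−1) tuples, so N_k = 3 + N_{k-1}^2.
N_0 = 3
N_1 = 3 + 3^2 = 12
N_2 = 3 + 12^2 = 147
So |H| = 147.
Ground atoms are formed by filling each argument slot of a predicate with a term from H, so an r-ary predicate gives |H|^r atoms:
  Likes: 147^3 = 3176523
Total ground atoms: 3176523.

3176523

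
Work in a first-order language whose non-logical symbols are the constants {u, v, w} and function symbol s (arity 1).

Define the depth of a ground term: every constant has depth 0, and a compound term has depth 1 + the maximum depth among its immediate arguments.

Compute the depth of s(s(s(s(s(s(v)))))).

6

depth(s(v)) = 1 + depth(v) = 1 + 0 = 1
depth(s(s(v))) = 1 + depth(s(v)) = 1 + 1 = 2
depth(s(s(s(v)))) = 1 + depth(s(s(v))) = 1 + 2 = 3
depth(s(s(s(s(v))))) = 1 + depth(s(s(s(v)))) = 1 + 3 = 4
depth(s(s(s(s(s(v)))))) = 1 + depth(s(s(s(s(v))))) = 1 + 4 = 5
depth(s(s(s(s(s(s(v))))))) = 1 + depth(s(s(s(s(s(v)))))) = 1 + 5 = 6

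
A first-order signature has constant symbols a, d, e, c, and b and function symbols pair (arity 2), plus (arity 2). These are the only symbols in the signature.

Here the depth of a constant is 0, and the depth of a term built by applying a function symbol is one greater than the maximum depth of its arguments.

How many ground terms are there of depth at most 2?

Write N_k for the number of ground terms of depth ≤ k. A term of depth ≤ k is either a constant or a function symbol applied to arguments of depth ≤ k−1, so N_k = 5 + N_{k-1}^2 + N_{k-1}^2.
N_0 = 5
N_1 = 5 + 5^2 + 5^2 = 55
N_2 = 5 + 55^2 + 55^2 = 6055

6055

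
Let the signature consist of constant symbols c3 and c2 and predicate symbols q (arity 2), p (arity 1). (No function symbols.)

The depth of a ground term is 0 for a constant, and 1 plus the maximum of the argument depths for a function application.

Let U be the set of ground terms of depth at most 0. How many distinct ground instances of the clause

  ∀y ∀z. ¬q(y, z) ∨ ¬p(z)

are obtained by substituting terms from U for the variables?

Ground terms of depth ≤ 0:
  With no function symbols every ground term is a constant, so there are exactly 2 ground terms at every depth bound.
  N_0 = 2
So there are 2 ground terms available for substitution.
Each of y, z ranges independently over the available ground terms, and distinct assignments produce distinct instances.
Number of ground instances = 2^2 = 4.

4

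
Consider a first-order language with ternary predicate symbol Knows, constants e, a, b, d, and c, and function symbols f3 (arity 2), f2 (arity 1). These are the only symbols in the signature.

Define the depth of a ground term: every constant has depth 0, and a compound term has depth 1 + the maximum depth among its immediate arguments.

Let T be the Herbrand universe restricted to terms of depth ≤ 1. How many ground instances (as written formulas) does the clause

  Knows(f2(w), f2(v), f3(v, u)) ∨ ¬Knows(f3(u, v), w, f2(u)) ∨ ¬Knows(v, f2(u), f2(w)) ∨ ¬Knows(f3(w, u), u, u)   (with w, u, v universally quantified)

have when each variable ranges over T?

42875

Ground terms of depth ≤ 1:
  Write N_k for the number of ground terms of depth ≤ k. A term of depth ≤ k is either a constant or a function symbol applied to arguments of depth ≤ k−1, so N_k = 5 + N_{k-1}^2 + N_{k-1}.
  N_0 = 5
  N_1 = 5 + 5^2 + 5 = 35
So there are 35 ground terms available for substitution.
The body mentions every one of the 3 quantified variables; since ground terms form a free algebra, no two substitutions collapse to the same formula.
Number of ground instances = 35^3 = 42875.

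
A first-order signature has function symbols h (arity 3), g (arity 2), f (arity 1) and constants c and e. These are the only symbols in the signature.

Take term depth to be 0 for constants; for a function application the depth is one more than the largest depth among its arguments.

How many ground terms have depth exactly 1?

Let N_k count ground terms of depth at most k. Each non-constant term of depth ≤ k is some function symbol applied to depth-≤(k−1) arguments, giving N_k = 2 + N_{k-1}^3 + N_{k-1}^2 + N_{k-1}.
N_0 = 2
N_1 = 2 + 2^3 + 2^2 + 2 = 16
Terms of depth exactly 1: N_1 − N_0 = 16 − 2 = 14.

14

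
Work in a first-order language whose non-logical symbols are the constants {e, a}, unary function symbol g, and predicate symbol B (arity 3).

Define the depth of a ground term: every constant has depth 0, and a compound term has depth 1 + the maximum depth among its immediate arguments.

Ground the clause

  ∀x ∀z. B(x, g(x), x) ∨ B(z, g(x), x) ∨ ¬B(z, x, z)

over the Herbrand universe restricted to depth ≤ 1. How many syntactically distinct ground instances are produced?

Ground terms of depth ≤ 1:
  If N_k denotes the number of depth-≤k ground terms, the 2 constants give N_0 = 2, and each function symbol of arity r contributes N_{k-1}^r new terms at level k: N_k = 2 + N_{k-1}.
  N_0 = 2
  N_1 = 2 + 2 = 4
So there are 4 ground terms available for substitution.
The body mentions every one of the 2 quantified variables; since ground terms form a free algebra, no two substitutions collapse to the same formula.
Number of ground instances = 4^2 = 16.

16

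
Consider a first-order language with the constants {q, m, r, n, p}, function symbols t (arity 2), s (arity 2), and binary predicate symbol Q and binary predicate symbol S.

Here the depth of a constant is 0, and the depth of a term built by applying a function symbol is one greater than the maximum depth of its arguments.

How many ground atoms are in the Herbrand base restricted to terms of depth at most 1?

First count ground terms of depth ≤ 1.
Let N_k = |{terms of depth ≤ k}|. Then N_0 = 5 and N_k = 5 + N_{k-1}^2 + N_{k-1}^2 for k ≥ 1 (one summand per function symbol, arity giving the exponent).
N_0 = 5
N_1 = 5 + 5^2 + 5^2 = 55
So |H| = 55.
Ground atoms are formed by filling each argument slot of a predicate with a term from H, so an r-ary predicate gives |H|^r atoms:
  Q: 55^2 = 3025;  S: 55^2 = 3025
Total ground atoms: 3025 + 3025 = 6050.

6050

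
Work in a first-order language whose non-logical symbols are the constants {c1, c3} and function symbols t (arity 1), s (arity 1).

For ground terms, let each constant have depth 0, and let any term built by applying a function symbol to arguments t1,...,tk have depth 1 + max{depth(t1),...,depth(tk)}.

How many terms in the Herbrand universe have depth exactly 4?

Write N_k for the number of ground terms of depth ≤ k. A term of depth ≤ k is either a constant or a function symbol applied to arguments of depth ≤ k−1, so N_k = 2 + N_{k-1} + N_{k-1}.
N_0 = 2
N_1 = 2 + 2 + 2 = 6
N_2 = 2 + 6 + 6 = 14
N_3 = 2 + 14 + 14 = 30
N_4 = 2 + 30 + 30 = 62
Terms of depth exactly 4: N_4 − N_3 = 62 − 30 = 32.

32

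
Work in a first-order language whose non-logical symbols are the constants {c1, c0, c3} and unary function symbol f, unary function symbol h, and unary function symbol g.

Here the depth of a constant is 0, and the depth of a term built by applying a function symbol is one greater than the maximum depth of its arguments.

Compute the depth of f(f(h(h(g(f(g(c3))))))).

7

depth(g(c3)) = 1 + depth(c3) = 1 + 0 = 1
depth(f(g(c3))) = 1 + depth(g(c3)) = 1 + 1 = 2
depth(g(f(g(c3)))) = 1 + depth(f(g(c3))) = 1 + 2 = 3
depth(h(g(f(g(c3))))) = 1 + depth(g(f(g(c3)))) = 1 + 3 = 4
depth(h(h(g(f(g(c3)))))) = 1 + depth(h(g(f(g(c3))))) = 1 + 4 = 5
depth(f(h(h(g(f(g(c3))))))) = 1 + depth(h(h(g(f(g(c3)))))) = 1 + 5 = 6
depth(f(f(h(h(g(f(g(c3)))))))) = 1 + depth(f(h(h(g(f(g(c3))))))) = 1 + 6 = 7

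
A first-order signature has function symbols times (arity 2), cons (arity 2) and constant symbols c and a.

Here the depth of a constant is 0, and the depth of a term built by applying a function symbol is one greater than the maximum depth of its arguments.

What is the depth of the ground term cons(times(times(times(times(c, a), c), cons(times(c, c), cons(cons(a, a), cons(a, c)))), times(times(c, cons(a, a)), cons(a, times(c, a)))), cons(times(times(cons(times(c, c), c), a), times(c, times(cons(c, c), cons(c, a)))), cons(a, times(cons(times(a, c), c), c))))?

6

depth(times(c, a)) = 1 + max(0, 0) = 1
depth(times(times(c, a), c)) = 1 + max(1, 0) = 2
depth(times(c, c)) = 1 + max(0, 0) = 1
depth(cons(a, a)) = 1 + max(0, 0) = 1
depth(cons(a, c)) = 1 + max(0, 0) = 1
depth(cons(cons(a, a), cons(a, c))) = 1 + max(1, 1) = 2
depth(cons(times(c, c), cons(cons(a, a), cons(a, c)))) = 1 + max(1, 2) = 3
depth(times(times(times(c, a), c), cons(times(c, c), cons(cons(a, a), cons(a, c))))) = 1 + max(2, 3) = 4
depth(times(c, cons(a, a))) = 1 + max(0, 1) = 2
depth(cons(a, times(c, a))) = 1 + max(0, 1) = 2
depth(times(times(c, cons(a, a)), cons(a, times(c, a)))) = 1 + max(2, 2) = 3
depth(times(times(times(times(c, a), c), cons(times(c, c), cons(cons(a, a), cons(a, c)))), times(times(c, cons(a, a)), cons(a, times(c, a))))) = 1 + max(4, 3) = 5
depth(cons(times(c, c), c)) = 1 + max(1, 0) = 2
depth(times(cons(times(c, c), c), a)) = 1 + max(2, 0) = 3
depth(cons(c, c)) = 1 + max(0, 0) = 1
depth(cons(c, a)) = 1 + max(0, 0) = 1
depth(times(cons(c, c), cons(c, a))) = 1 + max(1, 1) = 2
depth(times(c, times(cons(c, c), cons(c, a)))) = 1 + max(0, 2) = 3
depth(times(times(cons(times(c, c), c), a), times(c, times(cons(c, c), cons(c, a))))) = 1 + max(3, 3) = 4
depth(times(a, c)) = 1 + max(0, 0) = 1
depth(cons(times(a, c), c)) = 1 + max(1, 0) = 2
depth(times(cons(times(a, c), c), c)) = 1 + max(2, 0) = 3
depth(cons(a, times(cons(times(a, c), c), c))) = 1 + max(0, 3) = 4
depth(cons(times(times(cons(times(c, c), c), a), times(c, times(cons(c, c), cons(c, a)))), cons(a, times(cons(times(a, c), c), c)))) = 1 + max(4, 4) = 5
depth(cons(times(times(times(times(c, a), c), cons(times(c, c), cons(cons(a, a), cons(a, c)))), times(times(c, cons(a, a)), cons(a, times(c, a)))), cons(times(times(cons(times(c, c), c), a), times(c, times(cons(c, c), cons(c, a)))), cons(a, times(cons(times(a, c), c), c))))) = 1 + max(5, 5) = 6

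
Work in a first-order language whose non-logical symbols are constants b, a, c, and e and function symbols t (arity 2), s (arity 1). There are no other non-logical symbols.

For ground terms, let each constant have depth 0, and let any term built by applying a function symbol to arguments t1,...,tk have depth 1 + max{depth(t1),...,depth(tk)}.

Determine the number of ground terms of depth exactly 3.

Let N_k = |{terms of depth ≤ k}|. Then N_0 = 4 and N_k = 4 + N_{k-1}^2 + N_{k-1} for k ≥ 1 (one summand per function symbol, arity giving the exponent).
N_0 = 4
N_1 = 4 + 4^2 + 4 = 24
N_2 = 4 + 24^2 + 24 = 604
N_3 = 4 + 604^2 + 604 = 365424
Terms of depth exactly 3: N_3 − N_2 = 365424 − 604 = 364820.

364820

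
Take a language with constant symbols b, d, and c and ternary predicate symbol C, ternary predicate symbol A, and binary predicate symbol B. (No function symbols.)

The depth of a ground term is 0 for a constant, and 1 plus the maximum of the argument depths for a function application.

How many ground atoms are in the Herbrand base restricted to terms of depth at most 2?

First count ground terms of depth ≤ 2.
With no function symbols every ground term is a constant, so there are exactly 3 ground terms at every depth bound.
N_0 = 3
N_1 = 3
N_2 = 3
So |H| = 3.
Each predicate of arity r yields |H|^r ground atoms (one per choice of an r-tuple from H):
  C: 3^3 = 27;  A: 3^3 = 27;  B: 3^2 = 9
Total ground atoms: 27 + 27 + 9 = 63.

63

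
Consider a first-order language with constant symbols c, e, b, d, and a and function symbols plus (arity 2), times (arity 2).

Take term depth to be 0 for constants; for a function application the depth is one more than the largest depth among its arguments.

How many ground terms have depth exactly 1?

Let N_k = |{terms of depth ≤ k}|. Then N_0 = 5 and N_k = 5 + N_{k-1}^2 + N_{k-1}^2 for k ≥ 1 (one summand per function symbol, arity giving the exponent).
N_0 = 5
N_1 = 5 + 5^2 + 5^2 = 55
Terms of depth exactly 1: N_1 − N_0 = 55 − 5 = 50.

50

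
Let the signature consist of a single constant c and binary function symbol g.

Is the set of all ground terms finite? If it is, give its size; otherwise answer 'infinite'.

The signature has at least one function symbol (g, arity 2) and at least one constant (c).
Iterating g gives infinitely many distinct ground terms: c, g(c, c), g(g(c, c), g(c, c)), ...
So the Herbrand universe is infinite.

infinite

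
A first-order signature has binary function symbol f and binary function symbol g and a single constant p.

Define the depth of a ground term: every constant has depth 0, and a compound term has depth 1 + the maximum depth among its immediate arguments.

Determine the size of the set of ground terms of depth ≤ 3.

Let N_k count ground terms of depth at most k. Each non-constant term of depth ≤ k is some function symbol applied to depth-≤(k−1) arguments, giving N_k = 1 + N_{k-1}^2 + N_{k-1}^2.
N_0 = 1
N_1 = 1 + 1^2 + 1^2 = 3
N_2 = 1 + 3^2 + 3^2 = 19
N_3 = 1 + 19^2 + 19^2 = 723

723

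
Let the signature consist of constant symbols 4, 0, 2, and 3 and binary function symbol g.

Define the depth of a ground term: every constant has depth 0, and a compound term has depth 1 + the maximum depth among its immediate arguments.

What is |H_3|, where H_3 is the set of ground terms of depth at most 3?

Let N_k = |{terms of depth ≤ k}|. Then N_0 = 4 and N_k = 4 + N_{k-1}^2 for k ≥ 1 (one summand per function symbol, arity giving the exponent).
N_0 = 4
N_1 = 4 + 4^2 = 20
N_2 = 4 + 20^2 = 404
N_3 = 4 + 404^2 = 163220

163220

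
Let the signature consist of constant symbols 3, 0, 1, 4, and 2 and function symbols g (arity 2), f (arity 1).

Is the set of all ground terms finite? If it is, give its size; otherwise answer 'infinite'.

The signature has at least one function symbol (g, arity 2) and at least one constant (3).
Iterating g gives infinitely many distinct ground terms: 3, g(3, 3), g(g(3, 3), g(3, 3)), ...
So the Herbrand universe is infinite.

infinite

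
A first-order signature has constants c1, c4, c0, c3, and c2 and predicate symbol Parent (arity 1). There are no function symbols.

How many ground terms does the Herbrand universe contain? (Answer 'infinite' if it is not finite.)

There are no function symbols, so every ground term is one of the 5 constants.
The Herbrand universe is {c1, c4, c0, c3, c2}, which is finite with 5 elements.

5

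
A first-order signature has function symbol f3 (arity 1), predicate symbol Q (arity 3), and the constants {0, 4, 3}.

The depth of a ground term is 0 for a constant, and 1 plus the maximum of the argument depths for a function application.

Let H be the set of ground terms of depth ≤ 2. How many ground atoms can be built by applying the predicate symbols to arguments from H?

729

First count ground terms of depth ≤ 2.
If N_k denotes the number of depth-≤k ground terms, the 3 constants give N_0 = 3, and each function symbol of arity r contributes N_{k-1}^r new terms at level k: N_k = 3 + N_{k-1}.
N_0 = 3
N_1 = 3 + 3 = 6
N_2 = 3 + 6 = 9
So |H| = 9.
Each predicate of arity r yields |H|^r ground atoms (one per choice of an r-tuple from H):
  Q: 9^3 = 729
Total ground atoms: 729.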